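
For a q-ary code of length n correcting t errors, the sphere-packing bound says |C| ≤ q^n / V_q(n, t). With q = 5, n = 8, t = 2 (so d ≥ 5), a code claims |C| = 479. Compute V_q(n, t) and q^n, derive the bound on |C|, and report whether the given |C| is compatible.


V_q(n, t) = 481, q^n = 390625, Hamming bound = 812, |C| = 479 ≤ bound (satisfied).

Step 1: Compute V_q(n, t) = Σ_{j=0}^2 C(n, j) (q−1)^j.
  j = 0: C(8,0)·(4)^0 = 1·1 = 1.
  j = 1: C(8,1)·(4)^1 = 8·4 = 32.
  j = 2: C(8,2)·(4)^2 = 28·16 = 448.
  V_q(n, t) = 1 + 32 + 448 = 481.
Step 2: q^n = 5^8 = 390625.
Step 3: Hamming bound ⌊q^n / V_q(n,t)⌋ = ⌊390625/481⌋ = 812.
Step 4: Compare |C| = 479 to 812: satisfied.
The claimed |C| lies below the Hamming bound.


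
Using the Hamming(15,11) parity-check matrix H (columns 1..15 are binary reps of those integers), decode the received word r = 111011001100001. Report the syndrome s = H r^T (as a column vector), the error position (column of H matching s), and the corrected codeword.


s = (1, 1, 1, 1)^T, error position = 15, corrected codeword c = 111011001100000

Compute s = H r^T mod 2 one row at a time:
  s_1 = 0 + 1 + 1 + 0 + 0 + 0 + 0 + 1 = 3 ≡ 1 (mod 2).
  s_2 = 0 + 1 + 1 + 0 + 0 + 0 + 0 + 1 = 3 ≡ 1 (mod 2).
  s_3 = 1 + 1 + 1 + 0 + 1 + 0 + 0 + 1 = 5 ≡ 1 (mod 2).
  s_4 = 1 + 1 + 1 + 0 + 1 + 0 + 0 + 1 = 5 ≡ 1 (mod 2).
s = (1, 1, 1, 1)^T — this equals column 15 of H (binary 1111), so error is at position 15.
Correct: flip bit 15 of r = 111011001100001 to get c = 111011001100000.


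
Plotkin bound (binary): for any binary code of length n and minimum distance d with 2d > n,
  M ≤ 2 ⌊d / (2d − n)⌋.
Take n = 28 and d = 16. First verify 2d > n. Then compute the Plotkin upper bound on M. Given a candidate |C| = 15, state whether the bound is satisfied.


Plotkin bound M ≤ 8; given |C| = 15 > bound (violated).

Check applicability: 2d = 32, n = 28.
2d − n = 4 > 0, so Plotkin applies.
Compute d/(2d−n) = 16/4 ≈ 4.0000.
⌊d/(2d−n)⌋ = 4.
Plotkin bound: M ≤ 2·4 = 8.
Given |C| = 15, check: VIOLATED.
This |C| is above the Plotkin bound, so no binary code with n = 28, d = 16 and 15 codewords exists.


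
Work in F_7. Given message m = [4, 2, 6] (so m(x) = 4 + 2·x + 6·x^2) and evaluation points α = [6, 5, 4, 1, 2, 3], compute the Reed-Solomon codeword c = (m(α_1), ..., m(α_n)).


c = [1, 3, 3, 5, 4, 1]

Message polynomial: m(x) = 4 + 2·x + 6·x^2 (mod 7).
For each evaluation point α_i, compute m(α_i) mod 7:
  α_1 = 6: Horner steps 6 → 3 → 1, so m(6) = 1.
  α_2 = 5: Horner steps 6 → 4 → 3, so m(5) = 3.
  α_3 = 4: Horner steps 6 → 5 → 3, so m(4) = 3.
  α_4 = 1: Horner steps 6 → 1 → 5, so m(1) = 5.
  α_5 = 2: Horner steps 6 → 0 → 4, so m(2) = 4.
  α_6 = 3: Horner steps 6 → 6 → 1, so m(3) = 1.
Codeword c = [1, 3, 3, 5, 4, 1] ∈ F_7^6.


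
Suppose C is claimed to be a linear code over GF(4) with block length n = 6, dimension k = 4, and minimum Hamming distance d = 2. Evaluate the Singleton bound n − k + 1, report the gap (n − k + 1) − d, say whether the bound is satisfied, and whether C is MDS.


Singleton RHS = n − k + 1 = 3, slack = 1, bound satisfied, not MDS.

Singleton bound: d ≤ n − k + 1.
Here n = 6, k = 4, so n − k + 1 = 3.
Given d = 2, check d ≤ 3: YES.
Slack = (n − k + 1) − d = 1.
The code is NOT MDS (slack = 1 > 0).
Description: the claimed parameters are [6, 4, 2]_4; such a code would be non-MDS.


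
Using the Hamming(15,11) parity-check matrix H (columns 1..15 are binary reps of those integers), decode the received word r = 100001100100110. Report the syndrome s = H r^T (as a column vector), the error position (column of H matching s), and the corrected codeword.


s = (1, 0, 0, 1)^T, error position = 9, corrected codeword c = 100001101100110

Compute s = H r^T mod 2 one row at a time:
  s_1 = 0 + 0 + 1 + 0 + 0 + 1 + 1 + 0 = 3 ≡ 1 (mod 2).
  s_2 = 0 + 0 + 1 + 1 + 0 + 1 + 1 + 0 = 4 ≡ 0 (mod 2).
  s_3 = 0 + 0 + 1 + 1 + 1 + 0 + 1 + 0 = 4 ≡ 0 (mod 2).
  s_4 = 1 + 0 + 0 + 1 + 0 + 0 + 1 + 0 = 3 ≡ 1 (mod 2).
s = (1, 0, 0, 1)^T — this equals column 9 of H (binary 1001), so error is at position 9.
Correct: flip bit 9 of r = 100001100100110 to get c = 100001101100110.


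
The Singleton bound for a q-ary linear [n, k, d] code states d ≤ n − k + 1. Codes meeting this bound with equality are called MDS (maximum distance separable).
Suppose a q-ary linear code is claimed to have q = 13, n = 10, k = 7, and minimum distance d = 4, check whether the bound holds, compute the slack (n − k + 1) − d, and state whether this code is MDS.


Singleton RHS = n − k + 1 = 4, slack = 0, bound satisfied, MDS.

Singleton bound: d ≤ n − k + 1.
Here n = 10, k = 7, so n − k + 1 = 4.
Given d = 4, check d ≤ 4: YES.
Slack = (n − k + 1) − d = 0.
The code is MDS (slack = 0).
Description: the claimed parameters are [10, 7, 4]_13; such a code would be MDS (meets Singleton bound).


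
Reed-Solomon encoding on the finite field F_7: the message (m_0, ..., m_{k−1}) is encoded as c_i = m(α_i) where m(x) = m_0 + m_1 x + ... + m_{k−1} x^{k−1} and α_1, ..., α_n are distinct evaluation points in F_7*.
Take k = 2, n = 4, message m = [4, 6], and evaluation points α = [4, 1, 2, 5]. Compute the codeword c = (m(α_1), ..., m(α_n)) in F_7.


c = [0, 3, 2, 6]

Message polynomial: m(x) = 4 + 6·x (mod 7).
For each evaluation point α_i, compute m(α_i) mod 7:
  α_1 = 4: Horner steps 6 → 0, so m(4) = 0.
  α_2 = 1: Horner steps 6 → 3, so m(1) = 3.
  α_3 = 2: Horner steps 6 → 2, so m(2) = 2.
  α_4 = 5: Horner steps 6 → 6, so m(5) = 6.
Codeword c = [0, 3, 2, 6] ∈ F_7^4.


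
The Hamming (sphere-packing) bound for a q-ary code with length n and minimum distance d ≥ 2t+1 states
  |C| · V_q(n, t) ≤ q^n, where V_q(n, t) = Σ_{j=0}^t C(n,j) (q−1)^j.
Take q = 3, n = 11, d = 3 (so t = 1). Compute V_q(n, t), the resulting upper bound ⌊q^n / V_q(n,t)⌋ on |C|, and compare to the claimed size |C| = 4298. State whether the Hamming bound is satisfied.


V_q(n, t) = 23, q^n = 177147, Hamming bound = 7702, |C| = 4298 ≤ bound (satisfied).

Step 1: Compute V_q(n, t) = Σ_{j=0}^1 C(n, j) (q−1)^j.
  j = 0: C(11,0)·(2)^0 = 1·1 = 1.
  j = 1: C(11,1)·(2)^1 = 11·2 = 22.
  V_q(n, t) = 1 + 22 = 23.
Step 2: q^n = 3^11 = 177147.
Step 3: Hamming bound ⌊q^n / V_q(n,t)⌋ = ⌊177147/23⌋ = 7702.
Step 4: Compare |C| = 4298 to 7702: satisfied.
The claimed |C| lies below the Hamming bound.


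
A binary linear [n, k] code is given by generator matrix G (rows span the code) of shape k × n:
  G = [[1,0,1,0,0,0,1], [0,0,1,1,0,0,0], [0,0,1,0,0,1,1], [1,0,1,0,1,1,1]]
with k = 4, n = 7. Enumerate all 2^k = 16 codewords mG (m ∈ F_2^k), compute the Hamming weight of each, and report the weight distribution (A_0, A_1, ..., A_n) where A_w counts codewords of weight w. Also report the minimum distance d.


Weight distribution: A_0 = 1, A_2 = 4, A_3 = 6, A_4 = 3, A_5 = 2. Minimum distance d = 2.

Enumerate all 2^4 = 16 messages m ∈ F_2^4.
For each, compute codeword c = mG in F_2^7, then tally its weight.
  m = 0000 → c = 0000000, weight = 0.
  m = 1000 → c = 1010001, weight = 3.
  m = 0100 → c = 0011000, weight = 2.
  m = 1100 → c = 1001001, weight = 3.
  m = 0010 → c = 0010011, weight = 3.
  m = 1010 → c = 1000010, weight = 2.
  m = 0110 → c = 0001011, weight = 3.
  m = 1110 → c = 1011010, weight = 4.
  m = 0001 → c = 1010111, weight = 5.
  m = 1001 → c = 0000110, weight = 2.
  m = 0101 → c = 1001111, weight = 5.
  m = 1101 → c = 0011110, weight = 4.
  m = 0011 → c = 1000100, weight = 2.
  m = 1011 → c = 0010101, weight = 3.
  m = 0111 → c = 1011100, weight = 4.
  m = 1111 → c = 0001101, weight = 3.
Tally weights:
  weight 0: 1 codewords.
  weight 2: 4 codewords.
  weight 3: 6 codewords.
  weight 4: 3 codewords.
  weight 5: 2 codewords.
Minimum distance d = smallest w > 0 with A_w > 0 = 2.
Sanity: Σ A_w = 16 = 2^4 = 16 ✓.


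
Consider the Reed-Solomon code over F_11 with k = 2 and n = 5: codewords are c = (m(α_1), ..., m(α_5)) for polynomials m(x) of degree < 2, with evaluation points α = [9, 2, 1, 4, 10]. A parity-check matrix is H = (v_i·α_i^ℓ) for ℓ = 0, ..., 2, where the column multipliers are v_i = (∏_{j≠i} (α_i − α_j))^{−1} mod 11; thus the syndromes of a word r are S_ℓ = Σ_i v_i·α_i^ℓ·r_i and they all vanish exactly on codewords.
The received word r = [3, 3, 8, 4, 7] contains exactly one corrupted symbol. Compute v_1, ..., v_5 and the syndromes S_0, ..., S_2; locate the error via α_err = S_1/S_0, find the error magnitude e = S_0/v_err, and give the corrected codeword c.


S = (4, 3, 5), error at position 1, error magnitude e = 2, c = [1, 3, 8, 4, 7].

Step 1: column multipliers v_i = (∏_{j≠i}(α_i − α_j))^{−1} mod 11.
  i = 1 (α = 9): (9−2)(9−1)(9−4)(9−10) = 7·8·5·(−1) = −280 ≡ 6, so v_1 = 6^{−1} = 2 (mod 11).
  i = 2 (α = 2): (2−9)(2−1)(2−4)(2−10) = (−7)·1·(−2)·(−8) = −112 ≡ 9, so v_2 = 9^{−1} = 5 (mod 11).
  i = 3 (α = 1): (1−9)(1−2)(1−4)(1−10) = (−8)·(−1)·(−3)·(−9) = 216 ≡ 7, so v_3 = 7^{−1} = 8 (mod 11).
  i = 4 (α = 4): (4−9)(4−2)(4−1)(4−10) = (−5)·2·3·(−6) = 180 ≡ 4, so v_4 = 4^{−1} = 3 (mod 11).
  i = 5 (α = 10): (10−9)(10−2)(10−1)(10−4) = 1·8·9·6 = 432 ≡ 3, so v_5 = 3^{−1} = 4 (mod 11).
  v = [2, 5, 8, 3, 4].
Step 2: syndromes of r = [3, 3, 8, 4, 7] (all sums mod 11).
  S_0 = Σ v_i r_i = 2·3 + 5·3 + 8·8 + 3·4 + 4·7 = 125 ≡ 4.
  S_1 = Σ v_i α_i r_i = 2·9·3 + 5·2·3 + 8·1·8 + 3·4·4 + 4·10·7 = 476 ≡ 3.
  α_i^2 mod 11 = [4, 4, 1, 5, 1].
  S_2 = Σ v_i α_i^2 r_i = 2·4·3 + 5·4·3 + 8·1·8 + 3·5·4 + 4·1·7 = 236 ≡ 5.
  S = (4, 3, 5) ≠ 0, so r is not a codeword (an error is present).
Step 3: locate the error. For a single error e at position i, S_ℓ = v_i·e·α_i^ℓ, so α_err = S_1/S_0.
  S_0^{−1} = 4^{−1} = 3 (mod 11), so α_err = 3·3 = 9 ≡ 9 = α_1. Error position i = 1.
  Consistency check: S_2/S_1 = 5·4 = 20 ≡ 9 = α_err ✓ (single-error assumption holds).
Step 4: error magnitude e = S_0/v_1 = S_0·∏_{j≠1}(α_1 − α_j) = 4·6 = 24 ≡ 2 (mod 11).
Step 5: correct position 1: c_1 = r_1 − e = 3 − 2 ≡ 1 (mod 11). Hence c = [1, 3, 8, 4, 7].
  Check: interpolating c through the α_i gives m(x) = 2 + 6·x (degree < 2) with m(α_i) = c_i for every i, so c is indeed a codeword.


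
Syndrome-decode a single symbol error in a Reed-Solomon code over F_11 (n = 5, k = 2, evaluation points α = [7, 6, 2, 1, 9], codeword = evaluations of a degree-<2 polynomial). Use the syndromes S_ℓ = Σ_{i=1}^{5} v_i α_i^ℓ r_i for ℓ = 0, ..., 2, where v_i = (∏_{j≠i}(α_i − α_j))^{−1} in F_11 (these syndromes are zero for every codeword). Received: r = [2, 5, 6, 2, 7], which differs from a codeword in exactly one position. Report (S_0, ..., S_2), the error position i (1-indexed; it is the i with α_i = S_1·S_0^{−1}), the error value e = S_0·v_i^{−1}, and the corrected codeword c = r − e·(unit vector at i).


S = (9, 9, 9), error at position 4, error magnitude e = 4, c = [2, 5, 6, 9, 7].

Step 1: column multipliers v_i = (∏_{j≠i}(α_i − α_j))^{−1} mod 11.
  i = 1 (α = 7): (7−6)(7−2)(7−1)(7−9) = 1·5·6·(−2) = −60 ≡ 6, so v_1 = 6^{−1} = 2 (mod 11).
  i = 2 (α = 6): (6−7)(6−2)(6−1)(6−9) = (−1)·4·5·(−3) = 60 ≡ 5, so v_2 = 5^{−1} = 9 (mod 11).
  i = 3 (α = 2): (2−7)(2−6)(2−1)(2−9) = (−5)·(−4)·1·(−7) = −140 ≡ 3, so v_3 = 3^{−1} = 4 (mod 11).
  i = 4 (α = 1): (1−7)(1−6)(1−2)(1−9) = (−6)·(−5)·(−1)·(−8) = 240 ≡ 9, so v_4 = 9^{−1} = 5 (mod 11).
  i = 5 (α = 9): (9−7)(9−6)(9−2)(9−1) = 2·3·7·8 = 336 ≡ 6, so v_5 = 6^{−1} = 2 (mod 11).
  v = [2, 9, 4, 5, 2].
Step 2: syndromes of r = [2, 5, 6, 2, 7] (all sums mod 11).
  S_0 = Σ v_i r_i = 2·2 + 9·5 + 4·6 + 5·2 + 2·7 = 97 ≡ 9.
  S_1 = Σ v_i α_i r_i = 2·7·2 + 9·6·5 + 4·2·6 + 5·1·2 + 2·9·7 = 482 ≡ 9.
  α_i^2 mod 11 = [5, 3, 4, 1, 4].
  S_2 = Σ v_i α_i^2 r_i = 2·5·2 + 9·3·5 + 4·4·6 + 5·1·2 + 2·4·7 = 317 ≡ 9.
  S = (9, 9, 9) ≠ 0, so r is not a codeword (an error is present).
Step 3: locate the error. For a single error e at position i, S_ℓ = v_i·e·α_i^ℓ, so α_err = S_1/S_0.
  S_0^{−1} = 9^{−1} = 5 (mod 11), so α_err = 9·5 = 45 ≡ 1 = α_4. Error position i = 4.
  Consistency check: S_2/S_1 = 9·5 = 45 ≡ 1 = α_err ✓ (single-error assumption holds).
Step 4: error magnitude e = S_0/v_4 = S_0·∏_{j≠4}(α_4 − α_j) = 9·9 = 81 ≡ 4 (mod 11).
Step 5: correct position 4: c_4 = r_4 − e = 2 − 4 ≡ 9 (mod 11). Hence c = [2, 5, 6, 9, 7].
  Check: interpolating c through the α_i gives m(x) = 1 + 8·x (degree < 2) with m(α_i) = c_i for every i, so c is indeed a codeword.


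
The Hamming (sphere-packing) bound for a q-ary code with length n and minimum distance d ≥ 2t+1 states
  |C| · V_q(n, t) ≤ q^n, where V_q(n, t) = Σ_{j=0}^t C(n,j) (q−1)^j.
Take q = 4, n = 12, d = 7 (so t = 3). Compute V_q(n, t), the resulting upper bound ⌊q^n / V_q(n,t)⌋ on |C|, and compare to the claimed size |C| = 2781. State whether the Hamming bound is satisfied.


V_q(n, t) = 6571, q^n = 16777216, Hamming bound = 2553, |C| = 2781 > bound (violated).

Step 1: Compute V_q(n, t) = Σ_{j=0}^3 C(n, j) (q−1)^j.
  j = 0: C(12,0)·(3)^0 = 1·1 = 1.
  j = 1: C(12,1)·(3)^1 = 12·3 = 36.
  j = 2: C(12,2)·(3)^2 = 66·9 = 594.
  j = 3: C(12,3)·(3)^3 = 220·27 = 5940.
  V_q(n, t) = 1 + 36 + 594 + 5940 = 6571.
Step 2: q^n = 4^12 = 16777216.
Step 3: Hamming bound ⌊q^n / V_q(n,t)⌋ = ⌊16777216/6571⌋ = 2553.
Step 4: Compare |C| = 2781 to 2553: violated.
The claimed |C| lies above the Hamming bound, so no 4-ary code of length 12 with d ≥ 7 can have 2781 codewords.


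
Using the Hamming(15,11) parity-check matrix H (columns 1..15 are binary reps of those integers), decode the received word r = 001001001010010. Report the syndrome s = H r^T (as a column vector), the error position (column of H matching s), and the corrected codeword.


s = (1, 0, 0, 1)^T, error position = 9, corrected codeword c = 001001000010010

Compute s = H r^T mod 2 one row at a time:
  s_1 = 0 + 1 + 0 + 1 + 0 + 0 + 1 + 0 = 3 ≡ 1 (mod 2).
  s_2 = 0 + 0 + 1 + 0 + 0 + 0 + 1 + 0 = 2 ≡ 0 (mod 2).
  s_3 = 0 + 1 + 1 + 0 + 0 + 1 + 1 + 0 = 4 ≡ 0 (mod 2).
  s_4 = 0 + 1 + 0 + 0 + 1 + 1 + 0 + 0 = 3 ≡ 1 (mod 2).
s = (1, 0, 0, 1)^T — this equals column 9 of H (binary 1001), so error is at position 9.
Correct: flip bit 9 of r = 001001001010010 to get c = 001001000010010.


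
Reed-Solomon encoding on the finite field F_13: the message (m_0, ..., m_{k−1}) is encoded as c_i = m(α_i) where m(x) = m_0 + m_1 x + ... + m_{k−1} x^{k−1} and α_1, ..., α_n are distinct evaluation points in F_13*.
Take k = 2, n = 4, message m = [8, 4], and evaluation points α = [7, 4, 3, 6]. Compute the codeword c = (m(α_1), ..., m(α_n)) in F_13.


c = [10, 11, 7, 6]

Message polynomial: m(x) = 8 + 4·x (mod 13).
For each evaluation point α_i, compute m(α_i) mod 13:
  α_1 = 7: Horner steps 4 → 10, so m(7) = 10.
  α_2 = 4: Horner steps 4 → 11, so m(4) = 11.
  α_3 = 3: Horner steps 4 → 7, so m(3) = 7.
  α_4 = 6: Horner steps 4 → 6, so m(6) = 6.
Codeword c = [10, 11, 7, 6] ∈ F_13^4.


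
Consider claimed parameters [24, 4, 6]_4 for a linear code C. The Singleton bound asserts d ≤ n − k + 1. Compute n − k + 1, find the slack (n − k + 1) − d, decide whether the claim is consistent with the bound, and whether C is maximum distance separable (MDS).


Singleton RHS = n − k + 1 = 21, slack = 15, bound satisfied, not MDS.

Singleton bound: d ≤ n − k + 1.
Here n = 24, k = 4, so n − k + 1 = 21.
Given d = 6, check d ≤ 21: YES.
Slack = (n − k + 1) − d = 15.
The code is NOT MDS (slack = 15 > 0).
Description: the claimed parameters are [24, 4, 6]_4; such a code would be non-MDS.


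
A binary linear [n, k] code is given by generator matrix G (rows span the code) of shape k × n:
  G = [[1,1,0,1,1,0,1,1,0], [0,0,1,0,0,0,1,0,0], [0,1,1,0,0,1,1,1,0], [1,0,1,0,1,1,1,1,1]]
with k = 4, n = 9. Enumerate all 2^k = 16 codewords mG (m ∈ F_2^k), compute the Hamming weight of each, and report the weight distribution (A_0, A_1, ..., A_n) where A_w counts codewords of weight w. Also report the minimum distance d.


Weight distribution: A_0 = 1, A_2 = 1, A_3 = 1, A_4 = 3, A_5 = 6, A_6 = 3, A_7 = 1. Minimum distance d = 2.

Enumerate all 2^4 = 16 messages m ∈ F_2^4.
For each, compute codeword c = mG in F_2^9, then tally its weight.
  m = 0000 → c = 000000000, weight = 0.
  m = 1000 → c = 110110110, weight = 6.
  m = 0100 → c = 001000100, weight = 2.
  m = 1100 → c = 111110010, weight = 6.
  m = 0010 → c = 011001110, weight = 5.
  m = 1010 → c = 101111000, weight = 5.
  m = 0110 → c = 010001010, weight = 3.
  m = 1110 → c = 100111100, weight = 5.
  m = 0001 → c = 101011111, weight = 7.
  m = 1001 → c = 011101001, weight = 5.
  m = 0101 → c = 100011011, weight = 5.
  m = 1101 → c = 010101101, weight = 5.
  m = 0011 → c = 110010001, weight = 4.
  m = 1011 → c = 000100111, weight = 4.
  m = 0111 → c = 111010101, weight = 6.
  m = 1111 → c = 001100011, weight = 4.
Tally weights:
  weight 0: 1 codewords.
  weight 2: 1 codewords.
  weight 3: 1 codewords.
  weight 4: 3 codewords.
  weight 5: 6 codewords.
  weight 6: 3 codewords.
  weight 7: 1 codewords.
Minimum distance d = smallest w > 0 with A_w > 0 = 2.
Sanity: Σ A_w = 16 = 2^4 = 16 ✓.


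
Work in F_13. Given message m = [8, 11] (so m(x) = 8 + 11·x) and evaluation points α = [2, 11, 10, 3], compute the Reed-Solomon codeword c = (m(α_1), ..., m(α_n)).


c = [4, 12, 1, 2]

Message polynomial: m(x) = 8 + 11·x (mod 13).
For each evaluation point α_i, compute m(α_i) mod 13:
  α_1 = 2: Horner steps 11 → 4, so m(2) = 4.
  α_2 = 11: Horner steps 11 → 12, so m(11) = 12.
  α_3 = 10: Horner steps 11 → 1, so m(10) = 1.
  α_4 = 3: Horner steps 11 → 2, so m(3) = 2.
Codeword c = [4, 12, 1, 2] ∈ F_13^4.


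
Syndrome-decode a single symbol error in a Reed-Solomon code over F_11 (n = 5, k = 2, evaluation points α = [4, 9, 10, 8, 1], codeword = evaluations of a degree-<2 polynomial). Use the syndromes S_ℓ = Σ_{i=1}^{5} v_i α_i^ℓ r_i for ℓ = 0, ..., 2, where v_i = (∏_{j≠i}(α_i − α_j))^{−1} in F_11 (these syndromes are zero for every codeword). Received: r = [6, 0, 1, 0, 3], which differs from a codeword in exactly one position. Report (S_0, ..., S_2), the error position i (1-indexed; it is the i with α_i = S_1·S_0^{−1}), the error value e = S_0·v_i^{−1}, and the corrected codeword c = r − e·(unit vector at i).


S = (1, 8, 9), error at position 4, error magnitude e = 1, c = [6, 0, 1, 10, 3].

Step 1: column multipliers v_i = (∏_{j≠i}(α_i − α_j))^{−1} mod 11.
  i = 1 (α = 4): (4−9)(4−10)(4−8)(4−1) = (−5)·(−6)·(−4)·3 = −360 ≡ 3, so v_1 = 3^{−1} = 4 (mod 11).
  i = 2 (α = 9): (9−4)(9−10)(9−8)(9−1) = 5·(−1)·1·8 = −40 ≡ 4, so v_2 = 4^{−1} = 3 (mod 11).
  i = 3 (α = 10): (10−4)(10−9)(10−8)(10−1) = 6·1·2·9 = 108 ≡ 9, so v_3 = 9^{−1} = 5 (mod 11).
  i = 4 (α = 8): (8−4)(8−9)(8−10)(8−1) = 4·(−1)·(−2)·7 = 56 ≡ 1, so v_4 = 1^{−1} = 1 (mod 11).
  i = 5 (α = 1): (1−4)(1−9)(1−10)(1−8) = (−3)·(−8)·(−9)·(−7) = 1512 ≡ 5, so v_5 = 5^{−1} = 9 (mod 11).
  v = [4, 3, 5, 1, 9].
Step 2: syndromes of r = [6, 0, 1, 0, 3] (all sums mod 11).
  S_0 = Σ v_i r_i = 4·6 + 3·0 + 5·1 + 1·0 + 9·3 = 56 ≡ 1.
  S_1 = Σ v_i α_i r_i = 4·4·6 + 3·9·0 + 5·10·1 + 1·8·0 + 9·1·3 = 173 ≡ 8.
  α_i^2 mod 11 = [5, 4, 1, 9, 1].
  S_2 = Σ v_i α_i^2 r_i = 4·5·6 + 3·4·0 + 5·1·1 + 1·9·0 + 9·1·3 = 152 ≡ 9.
  S = (1, 8, 9) ≠ 0, so r is not a codeword (an error is present).
Step 3: locate the error. For a single error e at position i, S_ℓ = v_i·e·α_i^ℓ, so α_err = S_1/S_0.
  S_0^{−1} = 1^{−1} = 1 (mod 11), so α_err = 8·1 = 8 ≡ 8 = α_4. Error position i = 4.
  Consistency check: S_2/S_1 = 9·7 = 63 ≡ 8 = α_err ✓ (single-error assumption holds).
Step 4: error magnitude e = S_0/v_4 = S_0·∏_{j≠4}(α_4 − α_j) = 1·1 = 1 ≡ 1 (mod 11).
Step 5: correct position 4: c_4 = r_4 − e = 0 − 1 ≡ 10 (mod 11). Hence c = [6, 0, 1, 10, 3].
  Check: interpolating c through the α_i gives m(x) = 2 + 1·x (degree < 2) with m(α_i) = c_i for every i, so c is indeed a codeword.


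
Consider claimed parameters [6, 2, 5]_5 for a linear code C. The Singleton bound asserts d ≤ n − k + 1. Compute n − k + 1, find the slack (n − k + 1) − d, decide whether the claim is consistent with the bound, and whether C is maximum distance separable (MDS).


Singleton RHS = n − k + 1 = 5, slack = 0, bound satisfied, MDS.

Singleton bound: d ≤ n − k + 1.
Here n = 6, k = 2, so n − k + 1 = 5.
Given d = 5, check d ≤ 5: YES.
Slack = (n − k + 1) − d = 0.
The code is MDS (slack = 0).
Description: the claimed parameters are [6, 2, 5]_5; such a code would be MDS (meets Singleton bound).


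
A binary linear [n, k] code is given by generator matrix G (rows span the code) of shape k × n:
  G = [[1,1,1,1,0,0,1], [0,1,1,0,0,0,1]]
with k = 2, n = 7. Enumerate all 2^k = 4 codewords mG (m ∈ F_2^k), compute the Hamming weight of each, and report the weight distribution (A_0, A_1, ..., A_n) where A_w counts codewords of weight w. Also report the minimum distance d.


Weight distribution: A_0 = 1, A_2 = 1, A_3 = 1, A_5 = 1. Minimum distance d = 2.

Enumerate all 2^2 = 4 messages m ∈ F_2^2.
For each, compute codeword c = mG in F_2^7, then tally its weight.
  m = 00 → c = 0000000, weight = 0.
  m = 10 → c = 1111001, weight = 5.
  m = 01 → c = 0110001, weight = 3.
  m = 11 → c = 1001000, weight = 2.
Tally weights:
  weight 0: 1 codewords.
  weight 2: 1 codewords.
  weight 3: 1 codewords.
  weight 5: 1 codewords.
Minimum distance d = smallest w > 0 with A_w > 0 = 2.
Sanity: Σ A_w = 4 = 2^2 = 4 ✓.


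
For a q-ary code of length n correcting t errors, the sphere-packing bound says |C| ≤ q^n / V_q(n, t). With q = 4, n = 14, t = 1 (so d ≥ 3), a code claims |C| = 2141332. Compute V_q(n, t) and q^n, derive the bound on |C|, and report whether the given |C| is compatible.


V_q(n, t) = 43, q^n = 268435456, Hamming bound = 6242685, |C| = 2141332 ≤ bound (satisfied).

Step 1: Compute V_q(n, t) = Σ_{j=0}^1 C(n, j) (q−1)^j.
  j = 0: C(14,0)·(3)^0 = 1·1 = 1.
  j = 1: C(14,1)·(3)^1 = 14·3 = 42.
  V_q(n, t) = 1 + 42 = 43.
Step 2: q^n = 4^14 = 268435456.
Step 3: Hamming bound ⌊q^n / V_q(n,t)⌋ = ⌊268435456/43⌋ = 6242685.
Step 4: Compare |C| = 2141332 to 6242685: satisfied.
The claimed |C| lies below the Hamming bound.


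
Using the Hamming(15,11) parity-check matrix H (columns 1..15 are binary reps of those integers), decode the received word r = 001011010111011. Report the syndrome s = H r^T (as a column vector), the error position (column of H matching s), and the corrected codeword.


s = (0, 1, 0, 0)^T, error position = 4, corrected codeword c = 001111010111011

Compute s = H r^T mod 2 one row at a time:
  s_1 = 1 + 0 + 1 + 1 + 1 + 0 + 1 + 1 = 6 ≡ 0 (mod 2).
  s_2 = 0 + 1 + 1 + 0 + 1 + 0 + 1 + 1 = 5 ≡ 1 (mod 2).
  s_3 = 0 + 1 + 1 + 0 + 1 + 1 + 1 + 1 = 6 ≡ 0 (mod 2).
  s_4 = 0 + 1 + 1 + 0 + 0 + 1 + 0 + 1 = 4 ≡ 0 (mod 2).
s = (0, 1, 0, 0)^T — this equals column 4 of H (binary 0100), so error is at position 4.
Correct: flip bit 4 of r = 001011010111011 to get c = 001111010111011.


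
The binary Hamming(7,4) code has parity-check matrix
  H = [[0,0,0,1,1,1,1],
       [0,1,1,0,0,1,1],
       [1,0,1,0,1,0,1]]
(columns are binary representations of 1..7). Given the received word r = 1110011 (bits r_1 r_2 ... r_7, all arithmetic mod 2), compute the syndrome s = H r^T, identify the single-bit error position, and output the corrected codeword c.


s = (0, 0, 1)^T, error position = 1, corrected codeword c = 0110011

Compute s = H r^T mod 2 one row at a time:
  s_1 = 0 + 0 + 1 + 1 = 2 ≡ 0 (mod 2).
  s_2 = 1 + 1 + 1 + 1 = 4 ≡ 0 (mod 2).
  s_3 = 1 + 1 + 0 + 1 = 3 ≡ 1 (mod 2).
s = (0, 0, 1)^T — this equals column 1 of H (binary 001), so error is at position 1.
Correct: flip bit 1 of r = 1110011 to get c = 0110011.


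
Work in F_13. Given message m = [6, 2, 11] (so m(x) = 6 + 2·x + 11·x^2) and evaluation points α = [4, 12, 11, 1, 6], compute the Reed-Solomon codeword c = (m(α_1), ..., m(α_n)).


c = [8, 2, 7, 6, 11]

Message polynomial: m(x) = 6 + 2·x + 11·x^2 (mod 13).
For each evaluation point α_i, compute m(α_i) mod 13:
  α_1 = 4: Horner steps 11 → 7 → 8, so m(4) = 8.
  α_2 = 12: Horner steps 11 → 4 → 2, so m(12) = 2.
  α_3 = 11: Horner steps 11 → 6 → 7, so m(11) = 7.
  α_4 = 1: Horner steps 11 → 0 → 6, so m(1) = 6.
  α_5 = 6: Horner steps 11 → 3 → 11, so m(6) = 11.
Codeword c = [8, 2, 7, 6, 11] ∈ F_13^5.


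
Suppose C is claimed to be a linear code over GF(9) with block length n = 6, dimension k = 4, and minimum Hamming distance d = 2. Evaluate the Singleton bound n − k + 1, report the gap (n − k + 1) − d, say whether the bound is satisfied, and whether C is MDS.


Singleton RHS = n − k + 1 = 3, slack = 1, bound satisfied, not MDS.

Singleton bound: d ≤ n − k + 1.
Here n = 6, k = 4, so n − k + 1 = 3.
Given d = 2, check d ≤ 3: YES.
Slack = (n − k + 1) − d = 1.
The code is NOT MDS (slack = 1 > 0).
Description: the claimed parameters are [6, 4, 2]_9; such a code would be non-MDS.


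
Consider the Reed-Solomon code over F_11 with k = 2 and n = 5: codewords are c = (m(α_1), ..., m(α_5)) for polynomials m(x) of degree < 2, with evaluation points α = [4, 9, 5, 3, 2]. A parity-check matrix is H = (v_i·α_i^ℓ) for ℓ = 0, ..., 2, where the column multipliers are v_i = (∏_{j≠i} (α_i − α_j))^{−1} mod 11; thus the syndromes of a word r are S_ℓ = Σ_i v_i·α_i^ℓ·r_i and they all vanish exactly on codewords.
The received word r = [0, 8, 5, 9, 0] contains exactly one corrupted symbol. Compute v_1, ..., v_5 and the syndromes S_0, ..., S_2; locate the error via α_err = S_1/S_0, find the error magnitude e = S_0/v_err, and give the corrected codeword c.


S = (7, 6, 2), error at position 1, error magnitude e = 4, c = [7, 8, 5, 9, 0].

Step 1: column multipliers v_i = (∏_{j≠i}(α_i − α_j))^{−1} mod 11.
  i = 1 (α = 4): (4−9)(4−5)(4−3)(4−2) = (−5)·(−1)·1·2 = 10 ≡ 10, so v_1 = 10^{−1} = 10 (mod 11).
  i = 2 (α = 9): (9−4)(9−5)(9−3)(9−2) = 5·4·6·7 = 840 ≡ 4, so v_2 = 4^{−1} = 3 (mod 11).
  i = 3 (α = 5): (5−4)(5−9)(5−3)(5−2) = 1·(−4)·2·3 = −24 ≡ 9, so v_3 = 9^{−1} = 5 (mod 11).
  i = 4 (α = 3): (3−4)(3−9)(3−5)(3−2) = (−1)·(−6)·(−2)·1 = −12 ≡ 10, so v_4 = 10^{−1} = 10 (mod 11).
  i = 5 (α = 2): (2−4)(2−9)(2−5)(2−3) = (−2)·(−7)·(−3)·(−1) = 42 ≡ 9, so v_5 = 9^{−1} = 5 (mod 11).
  v = [10, 3, 5, 10, 5].
Step 2: syndromes of r = [0, 8, 5, 9, 0] (all sums mod 11).
  S_0 = Σ v_i r_i = 10·0 + 3·8 + 5·5 + 10·9 + 5·0 = 139 ≡ 7.
  S_1 = Σ v_i α_i r_i = 10·4·0 + 3·9·8 + 5·5·5 + 10·3·9 + 5·2·0 = 611 ≡ 6.
  α_i^2 mod 11 = [5, 4, 3, 9, 4].
  S_2 = Σ v_i α_i^2 r_i = 10·5·0 + 3·4·8 + 5·3·5 + 10·9·9 + 5·4·0 = 981 ≡ 2.
  S = (7, 6, 2) ≠ 0, so r is not a codeword (an error is present).
Step 3: locate the error. For a single error e at position i, S_ℓ = v_i·e·α_i^ℓ, so α_err = S_1/S_0.
  S_0^{−1} = 7^{−1} = 8 (mod 11), so α_err = 6·8 = 48 ≡ 4 = α_1. Error position i = 1.
  Consistency check: S_2/S_1 = 2·2 = 4 ≡ 4 = α_err ✓ (single-error assumption holds).
Step 4: error magnitude e = S_0/v_1 = S_0·∏_{j≠1}(α_1 − α_j) = 7·10 = 70 ≡ 4 (mod 11).
Step 5: correct position 1: c_1 = r_1 − e = 0 − 4 ≡ 7 (mod 11). Hence c = [7, 8, 5, 9, 0].
  Check: interpolating c through the α_i gives m(x) = 4 + 9·x (degree < 2) with m(α_i) = c_i for every i, so c is indeed a codeword.


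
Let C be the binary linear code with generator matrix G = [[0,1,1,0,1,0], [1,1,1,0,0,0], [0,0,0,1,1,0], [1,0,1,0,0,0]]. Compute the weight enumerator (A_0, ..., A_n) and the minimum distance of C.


Weight distribution: A_0 = 1, A_1 = 1, A_2 = 6, A_3 = 6, A_4 = 1, A_5 = 1. Minimum distance d = 1.

Enumerate all 2^4 = 16 messages m ∈ F_2^4.
For each, compute codeword c = mG in F_2^6, then tally its weight.
  m = 0000 → c = 000000, weight = 0.
  m = 1000 → c = 011010, weight = 3.
  m = 0100 → c = 111000, weight = 3.
  m = 1100 → c = 100010, weight = 2.
  m = 0010 → c = 000110, weight = 2.
  m = 1010 → c = 011100, weight = 3.
  m = 0110 → c = 111110, weight = 5.
  m = 1110 → c = 100100, weight = 2.
  m = 0001 → c = 101000, weight = 2.
  m = 1001 → c = 110010, weight = 3.
  m = 0101 → c = 010000, weight = 1.
  m = 1101 → c = 001010, weight = 2.
  m = 0011 → c = 101110, weight = 4.
  m = 1011 → c = 110100, weight = 3.
  m = 0111 → c = 010110, weight = 3.
  m = 1111 → c = 001100, weight = 2.
Tally weights:
  weight 0: 1 codewords.
  weight 1: 1 codewords.
  weight 2: 6 codewords.
  weight 3: 6 codewords.
  weight 4: 1 codewords.
  weight 5: 1 codewords.
Minimum distance d = smallest w > 0 with A_w > 0 = 1.
Sanity: Σ A_w = 16 = 2^4 = 16 ✓.


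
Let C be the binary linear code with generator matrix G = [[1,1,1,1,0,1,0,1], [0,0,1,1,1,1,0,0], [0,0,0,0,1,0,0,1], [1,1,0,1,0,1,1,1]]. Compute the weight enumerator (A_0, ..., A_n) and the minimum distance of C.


Weight distribution: A_0 = 1, A_2 = 3, A_4 = 7, A_6 = 5. Minimum distance d = 2.

Enumerate all 2^4 = 16 messages m ∈ F_2^4.
For each, compute codeword c = mG in F_2^8, then tally its weight.
  m = 0000 → c = 00000000, weight = 0.
  m = 1000 → c = 11110101, weight = 6.
  m = 0100 → c = 00111100, weight = 4.
  m = 1100 → c = 11001001, weight = 4.
  m = 0010 → c = 00001001, weight = 2.
  m = 1010 → c = 11111100, weight = 6.
  m = 0110 → c = 00110101, weight = 4.
  m = 1110 → c = 11000000, weight = 2.
  m = 0001 → c = 11010111, weight = 6.
  m = 1001 → c = 00100010, weight = 2.
  m = 0101 → c = 11101011, weight = 6.
  m = 1101 → c = 00011110, weight = 4.
  m = 0011 → c = 11011110, weight = 6.
  m = 1011 → c = 00101011, weight = 4.
  m = 0111 → c = 11100010, weight = 4.
  m = 1111 → c = 00010111, weight = 4.
Tally weights:
  weight 0: 1 codewords.
  weight 2: 3 codewords.
  weight 4: 7 codewords.
  weight 6: 5 codewords.
Minimum distance d = smallest w > 0 with A_w > 0 = 2.
Sanity: Σ A_w = 16 = 2^4 = 16 ✓.


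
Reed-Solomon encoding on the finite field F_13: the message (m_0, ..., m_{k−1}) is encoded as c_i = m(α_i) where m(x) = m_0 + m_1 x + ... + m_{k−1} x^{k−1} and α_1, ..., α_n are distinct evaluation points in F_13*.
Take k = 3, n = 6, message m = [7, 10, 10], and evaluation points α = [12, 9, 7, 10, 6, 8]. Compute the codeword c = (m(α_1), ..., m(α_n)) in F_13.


c = [7, 10, 8, 2, 11, 12]

Message polynomial: m(x) = 7 + 10·x + 10·x^2 (mod 13).
For each evaluation point α_i, compute m(α_i) mod 13:
  α_1 = 12: Horner steps 10 → 0 → 7, so m(12) = 7.
  α_2 = 9: Horner steps 10 → 9 → 10, so m(9) = 10.
  α_3 = 7: Horner steps 10 → 2 → 8, so m(7) = 8.
  α_4 = 10: Horner steps 10 → 6 → 2, so m(10) = 2.
  α_5 = 6: Horner steps 10 → 5 → 11, so m(6) = 11.
  α_6 = 8: Horner steps 10 → 12 → 12, so m(8) = 12.
Codeword c = [7, 10, 8, 2, 11, 12] ∈ F_13^6.


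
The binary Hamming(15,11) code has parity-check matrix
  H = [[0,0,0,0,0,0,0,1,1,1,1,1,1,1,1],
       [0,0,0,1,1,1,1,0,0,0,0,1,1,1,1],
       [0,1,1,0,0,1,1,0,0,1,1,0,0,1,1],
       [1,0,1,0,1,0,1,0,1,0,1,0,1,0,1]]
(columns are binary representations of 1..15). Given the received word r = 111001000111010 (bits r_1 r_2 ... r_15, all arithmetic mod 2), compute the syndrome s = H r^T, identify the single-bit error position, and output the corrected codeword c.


s = (0, 1, 0, 1)^T, error position = 5, corrected codeword c = 111011000111010

Compute s = H r^T mod 2 one row at a time:
  s_1 = 0 + 0 + 1 + 1 + 1 + 0 + 1 + 0 = 4 ≡ 0 (mod 2).
  s_2 = 0 + 0 + 1 + 0 + 1 + 0 + 1 + 0 = 3 ≡ 1 (mod 2).
  s_3 = 1 + 1 + 1 + 0 + 1 + 1 + 1 + 0 = 6 ≡ 0 (mod 2).
  s_4 = 1 + 1 + 0 + 0 + 0 + 1 + 0 + 0 = 3 ≡ 1 (mod 2).
s = (0, 1, 0, 1)^T — this equals column 5 of H (binary 0101), so error is at position 5.
Correct: flip bit 5 of r = 111001000111010 to get c = 111011000111010.


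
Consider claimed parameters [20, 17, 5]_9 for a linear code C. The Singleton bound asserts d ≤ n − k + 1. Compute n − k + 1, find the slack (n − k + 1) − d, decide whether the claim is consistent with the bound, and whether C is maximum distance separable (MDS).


Singleton RHS = n − k + 1 = 4, slack = -1, bound violated (no such code; not MDS).

Singleton bound: d ≤ n − k + 1.
Here n = 20, k = 17, so n − k + 1 = 4.
Given d = 5, check d ≤ 4: NO.
Slack = (n − k + 1) − d = -1.
The slack is negative: d = 5 exceeds n − k + 1 = 4 by 1, so the Singleton bound is violated and no linear [20, 17, 5]_9 code can exist. In particular it is not MDS (MDS requires d = n − k + 1 exactly).
Description: the claimed parameters are [20, 17, 5]_9; such a code would be impossible (violates the Singleton bound).


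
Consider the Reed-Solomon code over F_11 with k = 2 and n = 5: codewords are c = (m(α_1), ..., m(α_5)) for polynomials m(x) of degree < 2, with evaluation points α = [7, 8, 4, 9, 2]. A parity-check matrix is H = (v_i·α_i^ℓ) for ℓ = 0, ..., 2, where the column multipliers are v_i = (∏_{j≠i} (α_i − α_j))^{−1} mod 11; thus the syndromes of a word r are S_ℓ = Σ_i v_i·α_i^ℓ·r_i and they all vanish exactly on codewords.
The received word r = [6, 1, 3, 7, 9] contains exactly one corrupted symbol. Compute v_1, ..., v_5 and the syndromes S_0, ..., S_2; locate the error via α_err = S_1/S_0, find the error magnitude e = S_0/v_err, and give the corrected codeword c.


S = (4, 5, 9), error at position 3, error magnitude e = 4, c = [6, 1, 10, 7, 9].

Step 1: column multipliers v_i = (∏_{j≠i}(α_i − α_j))^{−1} mod 11.
  i = 1 (α = 7): (7−8)(7−4)(7−9)(7−2) = (−1)·3·(−2)·5 = 30 ≡ 8, so v_1 = 8^{−1} = 7 (mod 11).
  i = 2 (α = 8): (8−7)(8−4)(8−9)(8−2) = 1·4·(−1)·6 = −24 ≡ 9, so v_2 = 9^{−1} = 5 (mod 11).
  i = 3 (α = 4): (4−7)(4−8)(4−9)(4−2) = (−3)·(−4)·(−5)·2 = −120 ≡ 1, so v_3 = 1^{−1} = 1 (mod 11).
  i = 4 (α = 9): (9−7)(9−8)(9−4)(9−2) = 2·1·5·7 = 70 ≡ 4, so v_4 = 4^{−1} = 3 (mod 11).
  i = 5 (α = 2): (2−7)(2−8)(2−4)(2−9) = (−5)·(−6)·(−2)·(−7) = 420 ≡ 2, so v_5 = 2^{−1} = 6 (mod 11).
  v = [7, 5, 1, 3, 6].
Step 2: syndromes of r = [6, 1, 3, 7, 9] (all sums mod 11).
  S_0 = Σ v_i r_i = 7·6 + 5·1 + 1·3 + 3·7 + 6·9 = 125 ≡ 4.
  S_1 = Σ v_i α_i r_i = 7·7·6 + 5·8·1 + 1·4·3 + 3·9·7 + 6·2·9 = 643 ≡ 5.
  α_i^2 mod 11 = [5, 9, 5, 4, 4].
  S_2 = Σ v_i α_i^2 r_i = 7·5·6 + 5·9·1 + 1·5·3 + 3·4·7 + 6·4·9 = 570 ≡ 9.
  S = (4, 5, 9) ≠ 0, so r is not a codeword (an error is present).
Step 3: locate the error. For a single error e at position i, S_ℓ = v_i·e·α_i^ℓ, so α_err = S_1/S_0.
  S_0^{−1} = 4^{−1} = 3 (mod 11), so α_err = 5·3 = 15 ≡ 4 = α_3. Error position i = 3.
  Consistency check: S_2/S_1 = 9·9 = 81 ≡ 4 = α_err ✓ (single-error assumption holds).
Step 4: error magnitude e = S_0/v_3 = S_0·∏_{j≠3}(α_3 − α_j) = 4·1 = 4 ≡ 4 (mod 11).
Step 5: correct position 3: c_3 = r_3 − e = 3 − 4 ≡ 10 (mod 11). Hence c = [6, 1, 10, 7, 9].
  Check: interpolating c through the α_i gives m(x) = 8 + 6·x (degree < 2) with m(α_i) = c_i for every i, so c is indeed a codeword.


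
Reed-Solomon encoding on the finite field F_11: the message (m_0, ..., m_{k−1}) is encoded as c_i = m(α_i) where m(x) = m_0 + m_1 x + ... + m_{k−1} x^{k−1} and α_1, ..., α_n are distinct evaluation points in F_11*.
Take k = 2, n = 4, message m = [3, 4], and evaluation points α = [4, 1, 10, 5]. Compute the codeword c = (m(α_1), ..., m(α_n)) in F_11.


c = [8, 7, 10, 1]

Message polynomial: m(x) = 3 + 4·x (mod 11).
For each evaluation point α_i, compute m(α_i) mod 11:
  α_1 = 4: Horner steps 4 → 8, so m(4) = 8.
  α_2 = 1: Horner steps 4 → 7, so m(1) = 7.
  α_3 = 10: Horner steps 4 → 10, so m(10) = 10.
  α_4 = 5: Horner steps 4 → 1, so m(5) = 1.
Codeword c = [8, 7, 10, 1] ∈ F_11^4.


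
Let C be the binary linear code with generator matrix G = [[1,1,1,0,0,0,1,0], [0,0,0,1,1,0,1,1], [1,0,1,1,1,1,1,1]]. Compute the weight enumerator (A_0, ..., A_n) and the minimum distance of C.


Weight distribution: A_0 = 1, A_3 = 2, A_4 = 2, A_5 = 1, A_6 = 1, A_7 = 1. Minimum distance d = 3.

Enumerate all 2^3 = 8 messages m ∈ F_2^3.
For each, compute codeword c = mG in F_2^8, then tally its weight.
  m = 000 → c = 00000000, weight = 0.
  m = 100 → c = 11100010, weight = 4.
  m = 010 → c = 00011011, weight = 4.
  m = 110 → c = 11111001, weight = 6.
  m = 001 → c = 10111111, weight = 7.
  m = 101 → c = 01011101, weight = 5.
  m = 011 → c = 10100100, weight = 3.
  m = 111 → c = 01000110, weight = 3.
Tally weights:
  weight 0: 1 codewords.
  weight 3: 2 codewords.
  weight 4: 2 codewords.
  weight 5: 1 codewords.
  weight 6: 1 codewords.
  weight 7: 1 codewords.
Minimum distance d = smallest w > 0 with A_w > 0 = 3.
Sanity: Σ A_w = 8 = 2^3 = 8 ✓.


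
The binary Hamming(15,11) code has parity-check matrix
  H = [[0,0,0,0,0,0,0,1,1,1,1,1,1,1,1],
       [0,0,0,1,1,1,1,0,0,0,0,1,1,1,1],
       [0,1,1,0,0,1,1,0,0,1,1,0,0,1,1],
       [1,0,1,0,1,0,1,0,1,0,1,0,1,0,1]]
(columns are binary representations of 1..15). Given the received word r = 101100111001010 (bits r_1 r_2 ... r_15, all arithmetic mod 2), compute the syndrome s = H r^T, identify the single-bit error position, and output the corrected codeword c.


s = (0, 0, 1, 0)^T, error position = 2, corrected codeword c = 111100111001010

Compute s = H r^T mod 2 one row at a time:
  s_1 = 1 + 1 + 0 + 0 + 1 + 0 + 1 + 0 = 4 ≡ 0 (mod 2).
  s_2 = 1 + 0 + 0 + 1 + 1 + 0 + 1 + 0 = 4 ≡ 0 (mod 2).
  s_3 = 0 + 1 + 0 + 1 + 0 + 0 + 1 + 0 = 3 ≡ 1 (mod 2).
  s_4 = 1 + 1 + 0 + 1 + 1 + 0 + 0 + 0 = 4 ≡ 0 (mod 2).
s = (0, 0, 1, 0)^T — this equals column 2 of H (binary 0010), so error is at position 2.
Correct: flip bit 2 of r = 101100111001010 to get c = 111100111001010.


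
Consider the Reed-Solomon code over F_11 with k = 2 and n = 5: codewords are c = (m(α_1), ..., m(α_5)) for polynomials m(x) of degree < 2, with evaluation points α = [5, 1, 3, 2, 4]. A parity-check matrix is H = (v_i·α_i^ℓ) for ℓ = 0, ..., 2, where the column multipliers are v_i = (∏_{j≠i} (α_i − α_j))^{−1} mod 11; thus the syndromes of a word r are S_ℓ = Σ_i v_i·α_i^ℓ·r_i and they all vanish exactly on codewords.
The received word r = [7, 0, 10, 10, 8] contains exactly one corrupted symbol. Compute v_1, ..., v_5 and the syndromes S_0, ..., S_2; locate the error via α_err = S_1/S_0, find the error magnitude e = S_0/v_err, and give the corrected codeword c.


S = (3, 9, 5), error at position 3, error magnitude e = 1, c = [7, 0, 9, 10, 8].

Step 1: column multipliers v_i = (∏_{j≠i}(α_i − α_j))^{−1} mod 11.
  i = 1 (α = 5): (5−1)(5−3)(5−2)(5−4) = 4·2·3·1 = 24 ≡ 2, so v_1 = 2^{−1} = 6 (mod 11).
  i = 2 (α = 1): (1−5)(1−3)(1−2)(1−4) = (−4)·(−2)·(−1)·(−3) = 24 ≡ 2, so v_2 = 2^{−1} = 6 (mod 11).
  i = 3 (α = 3): (3−5)(3−1)(3−2)(3−4) = (−2)·2·1·(−1) = 4 ≡ 4, so v_3 = 4^{−1} = 3 (mod 11).
  i = 4 (α = 2): (2−5)(2−1)(2−3)(2−4) = (−3)·1·(−1)·(−2) = −6 ≡ 5, so v_4 = 5^{−1} = 9 (mod 11).
  i = 5 (α = 4): (4−5)(4−1)(4−3)(4−2) = (−1)·3·1·2 = −6 ≡ 5, so v_5 = 5^{−1} = 9 (mod 11).
  v = [6, 6, 3, 9, 9].
Step 2: syndromes of r = [7, 0, 10, 10, 8] (all sums mod 11).
  S_0 = Σ v_i r_i = 6·7 + 6·0 + 3·10 + 9·10 + 9·8 = 234 ≡ 3.
  S_1 = Σ v_i α_i r_i = 6·5·7 + 6·1·0 + 3·3·10 + 9·2·10 + 9·4·8 = 768 ≡ 9.
  α_i^2 mod 11 = [3, 1, 9, 4, 5].
  S_2 = Σ v_i α_i^2 r_i = 6·3·7 + 6·1·0 + 3·9·10 + 9·4·10 + 9·5·8 = 1116 ≡ 5.
  S = (3, 9, 5) ≠ 0, so r is not a codeword (an error is present).
Step 3: locate the error. For a single error e at position i, S_ℓ = v_i·e·α_i^ℓ, so α_err = S_1/S_0.
  S_0^{−1} = 3^{−1} = 4 (mod 11), so α_err = 9·4 = 36 ≡ 3 = α_3. Error position i = 3.
  Consistency check: S_2/S_1 = 5·5 = 25 ≡ 3 = α_err ✓ (single-error assumption holds).
Step 4: error magnitude e = S_0/v_3 = S_0·∏_{j≠3}(α_3 − α_j) = 3·4 = 12 ≡ 1 (mod 11).
Step 5: correct position 3: c_3 = r_3 − e = 10 − 1 ≡ 9 (mod 11). Hence c = [7, 0, 9, 10, 8].
  Check: interpolating c through the α_i gives m(x) = 1 + 10·x (degree < 2) with m(α_i) = c_i for every i, so c is indeed a codeword.
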